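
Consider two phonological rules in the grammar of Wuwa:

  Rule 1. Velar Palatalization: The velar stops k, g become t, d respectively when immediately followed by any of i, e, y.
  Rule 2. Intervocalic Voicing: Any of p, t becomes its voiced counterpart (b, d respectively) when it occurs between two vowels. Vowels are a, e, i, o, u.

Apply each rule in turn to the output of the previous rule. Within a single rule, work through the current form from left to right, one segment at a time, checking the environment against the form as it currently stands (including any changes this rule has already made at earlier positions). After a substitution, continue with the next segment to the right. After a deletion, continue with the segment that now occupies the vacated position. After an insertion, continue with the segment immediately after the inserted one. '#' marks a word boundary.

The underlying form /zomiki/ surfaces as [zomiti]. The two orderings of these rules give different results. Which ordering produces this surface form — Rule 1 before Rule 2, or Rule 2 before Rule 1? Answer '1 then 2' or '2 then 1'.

2 then 1

Order 1 then 2:
  1 Velar Palatalization: [zomiki] → [zomiti]
  2 Intervocalic Voicing: [zomiti] → [zomidi]
  result: [zomidi]
Order 2 then 1:
  2 Intervocalic Voicing: no change — [zomiki]
  1 Velar Palatalization: [zomiki] → [zomiti]
  result: [zomiti]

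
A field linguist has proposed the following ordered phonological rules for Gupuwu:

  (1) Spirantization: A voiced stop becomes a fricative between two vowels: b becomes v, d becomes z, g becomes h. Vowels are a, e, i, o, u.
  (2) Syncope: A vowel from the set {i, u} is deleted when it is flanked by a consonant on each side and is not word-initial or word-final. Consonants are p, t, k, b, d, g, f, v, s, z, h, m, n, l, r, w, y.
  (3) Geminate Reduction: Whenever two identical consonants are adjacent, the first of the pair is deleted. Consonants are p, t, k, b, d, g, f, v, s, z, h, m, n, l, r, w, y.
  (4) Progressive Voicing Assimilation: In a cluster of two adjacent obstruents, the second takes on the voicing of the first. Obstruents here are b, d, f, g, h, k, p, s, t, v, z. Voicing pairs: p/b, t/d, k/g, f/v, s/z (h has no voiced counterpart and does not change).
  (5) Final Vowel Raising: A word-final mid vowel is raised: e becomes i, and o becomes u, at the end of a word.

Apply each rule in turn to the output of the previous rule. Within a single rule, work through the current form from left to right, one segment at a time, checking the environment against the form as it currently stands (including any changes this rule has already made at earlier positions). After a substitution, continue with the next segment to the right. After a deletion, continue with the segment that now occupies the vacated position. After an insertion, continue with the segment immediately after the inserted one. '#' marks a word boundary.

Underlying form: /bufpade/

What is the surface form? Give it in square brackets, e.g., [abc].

[bvbazi]

(1) Spirantization: [bufpade] → [bufpaze]
(2) Syncope: [bufpaze] → [bfpaze]
(3) Geminate Reduction: no change — [bfpaze]
(4) Progressive Voicing Assimilation: [bfpaze] → [bvbaze]
(5) Final Vowel Raising: [bvbaze] → [bvbazi]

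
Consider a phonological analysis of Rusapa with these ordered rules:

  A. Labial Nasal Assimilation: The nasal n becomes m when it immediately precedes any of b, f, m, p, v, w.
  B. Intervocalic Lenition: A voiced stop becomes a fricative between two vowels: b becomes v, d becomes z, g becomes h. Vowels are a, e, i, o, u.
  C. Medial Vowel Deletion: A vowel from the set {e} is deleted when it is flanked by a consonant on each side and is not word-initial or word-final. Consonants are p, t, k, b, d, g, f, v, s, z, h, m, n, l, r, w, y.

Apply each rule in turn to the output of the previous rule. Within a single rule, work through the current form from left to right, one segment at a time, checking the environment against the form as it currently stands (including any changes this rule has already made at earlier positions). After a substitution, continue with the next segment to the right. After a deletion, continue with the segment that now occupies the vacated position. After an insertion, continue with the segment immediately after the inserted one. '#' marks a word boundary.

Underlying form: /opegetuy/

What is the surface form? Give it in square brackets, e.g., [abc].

[ophtuy]

A Labial Nasal Assimilation: no change — [opegetuy]
B Intervocalic Lenition: [opegetuy] → [opehetuy]
C Medial Vowel Deletion: [opehetuy] → [ophtuy]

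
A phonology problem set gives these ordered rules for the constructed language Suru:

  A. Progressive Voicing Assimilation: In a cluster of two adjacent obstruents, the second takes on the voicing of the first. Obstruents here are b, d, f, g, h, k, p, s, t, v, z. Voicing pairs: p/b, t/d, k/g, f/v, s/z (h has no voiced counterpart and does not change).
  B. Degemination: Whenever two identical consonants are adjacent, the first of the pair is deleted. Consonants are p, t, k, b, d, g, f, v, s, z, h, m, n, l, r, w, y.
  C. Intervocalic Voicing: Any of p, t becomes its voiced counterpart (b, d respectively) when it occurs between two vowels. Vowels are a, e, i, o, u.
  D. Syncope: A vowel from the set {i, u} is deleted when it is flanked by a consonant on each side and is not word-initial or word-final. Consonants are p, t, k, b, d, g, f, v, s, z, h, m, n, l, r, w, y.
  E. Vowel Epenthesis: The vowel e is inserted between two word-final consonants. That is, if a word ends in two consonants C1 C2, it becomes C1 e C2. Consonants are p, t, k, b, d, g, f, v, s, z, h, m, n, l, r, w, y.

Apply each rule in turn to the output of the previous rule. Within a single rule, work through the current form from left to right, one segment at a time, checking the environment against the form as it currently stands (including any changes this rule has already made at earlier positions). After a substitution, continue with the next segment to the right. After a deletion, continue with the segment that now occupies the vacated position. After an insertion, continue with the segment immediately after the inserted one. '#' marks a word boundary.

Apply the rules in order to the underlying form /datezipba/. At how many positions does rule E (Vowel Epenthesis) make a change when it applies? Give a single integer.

A Progressive Voicing Assimilation: [datezipba] → [datezippa]
B Degemination: [datezippa] → [datezipa]
C Intervocalic Voicing: [datezipa] → [dadeziba]
D Syncope: [dadeziba] → [dadezba]
E Vowel Epenthesis: no change — [dadezba]
Rule E changed 0 position(s).

0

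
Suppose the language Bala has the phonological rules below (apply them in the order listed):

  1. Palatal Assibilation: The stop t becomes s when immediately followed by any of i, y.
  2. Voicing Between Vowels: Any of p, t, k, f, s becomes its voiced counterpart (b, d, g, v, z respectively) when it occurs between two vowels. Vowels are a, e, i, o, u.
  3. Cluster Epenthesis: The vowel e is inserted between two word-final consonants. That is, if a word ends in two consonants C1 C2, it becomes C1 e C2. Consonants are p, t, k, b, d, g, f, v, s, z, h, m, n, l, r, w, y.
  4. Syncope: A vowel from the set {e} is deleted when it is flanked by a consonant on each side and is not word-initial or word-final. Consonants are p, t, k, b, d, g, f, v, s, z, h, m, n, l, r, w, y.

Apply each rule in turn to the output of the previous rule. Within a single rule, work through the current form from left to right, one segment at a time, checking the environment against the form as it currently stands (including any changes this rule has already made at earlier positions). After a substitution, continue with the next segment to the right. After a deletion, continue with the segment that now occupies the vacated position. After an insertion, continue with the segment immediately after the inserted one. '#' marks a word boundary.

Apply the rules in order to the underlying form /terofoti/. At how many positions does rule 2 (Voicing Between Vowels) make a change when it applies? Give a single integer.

2

1 Palatal Assibilation: [terofoti] → [terofosi]
2 Voicing Between Vowels: [terofosi] → [terovozi]
3 Cluster Epenthesis: no change — [terovozi]
4 Syncope: [terovozi] → [trovozi]
Rule 2 changed 2 position(s).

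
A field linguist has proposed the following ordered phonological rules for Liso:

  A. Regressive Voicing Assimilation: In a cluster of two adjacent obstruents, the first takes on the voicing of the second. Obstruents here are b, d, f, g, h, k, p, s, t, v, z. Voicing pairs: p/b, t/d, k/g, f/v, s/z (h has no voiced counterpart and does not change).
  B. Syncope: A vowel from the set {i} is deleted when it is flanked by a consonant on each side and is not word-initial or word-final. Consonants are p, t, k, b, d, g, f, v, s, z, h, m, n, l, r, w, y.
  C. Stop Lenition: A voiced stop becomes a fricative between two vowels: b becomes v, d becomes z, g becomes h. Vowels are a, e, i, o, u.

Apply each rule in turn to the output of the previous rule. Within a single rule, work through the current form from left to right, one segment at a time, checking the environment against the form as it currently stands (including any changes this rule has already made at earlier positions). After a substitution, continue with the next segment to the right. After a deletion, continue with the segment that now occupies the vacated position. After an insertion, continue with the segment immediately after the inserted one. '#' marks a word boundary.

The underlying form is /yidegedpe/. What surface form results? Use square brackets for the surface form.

A Regressive Voicing Assimilation: [yidegedpe] → [yidegetpe]
B Syncope: [yidegetpe] → [ydegetpe]
C Stop Lenition: [ydegetpe] → [ydehetpe]

[ydehetpe]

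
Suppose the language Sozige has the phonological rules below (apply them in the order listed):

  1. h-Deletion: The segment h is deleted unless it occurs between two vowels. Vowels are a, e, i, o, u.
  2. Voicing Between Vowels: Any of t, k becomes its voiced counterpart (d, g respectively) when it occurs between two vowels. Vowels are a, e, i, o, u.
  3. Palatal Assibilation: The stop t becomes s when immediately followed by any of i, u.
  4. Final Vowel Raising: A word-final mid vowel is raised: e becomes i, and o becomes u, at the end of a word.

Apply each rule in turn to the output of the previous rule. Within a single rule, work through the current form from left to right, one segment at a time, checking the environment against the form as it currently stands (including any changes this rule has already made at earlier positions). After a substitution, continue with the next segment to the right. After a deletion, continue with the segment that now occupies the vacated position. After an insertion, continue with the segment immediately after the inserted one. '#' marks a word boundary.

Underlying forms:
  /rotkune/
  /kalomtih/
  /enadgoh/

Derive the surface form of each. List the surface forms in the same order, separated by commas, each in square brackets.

[rotkuni], [kalomsi], [enadgu]

/rotkune/:
  1 h-Deletion: no change — [rotkune]
  2 Voicing Between Vowels: no change — [rotkune]
  3 Palatal Assibilation: no change — [rotkune]
  4 Final Vowel Raising: [rotkune] → [rotkuni]
/kalomtih/:
  1 h-Deletion: [kalomtih] → [kalomti]
  2 Voicing Between Vowels: no change — [kalomti]
  3 Palatal Assibilation: [kalomti] → [kalomsi]
  4 Final Vowel Raising: no change — [kalomsi]
/enadgoh/:
  1 h-Deletion: [enadgoh] → [enadgo]
  2 Voicing Between Vowels: no change — [enadgo]
  3 Palatal Assibilation: no change — [enadgo]
  4 Final Vowel Raising: [enadgo] → [enadgu]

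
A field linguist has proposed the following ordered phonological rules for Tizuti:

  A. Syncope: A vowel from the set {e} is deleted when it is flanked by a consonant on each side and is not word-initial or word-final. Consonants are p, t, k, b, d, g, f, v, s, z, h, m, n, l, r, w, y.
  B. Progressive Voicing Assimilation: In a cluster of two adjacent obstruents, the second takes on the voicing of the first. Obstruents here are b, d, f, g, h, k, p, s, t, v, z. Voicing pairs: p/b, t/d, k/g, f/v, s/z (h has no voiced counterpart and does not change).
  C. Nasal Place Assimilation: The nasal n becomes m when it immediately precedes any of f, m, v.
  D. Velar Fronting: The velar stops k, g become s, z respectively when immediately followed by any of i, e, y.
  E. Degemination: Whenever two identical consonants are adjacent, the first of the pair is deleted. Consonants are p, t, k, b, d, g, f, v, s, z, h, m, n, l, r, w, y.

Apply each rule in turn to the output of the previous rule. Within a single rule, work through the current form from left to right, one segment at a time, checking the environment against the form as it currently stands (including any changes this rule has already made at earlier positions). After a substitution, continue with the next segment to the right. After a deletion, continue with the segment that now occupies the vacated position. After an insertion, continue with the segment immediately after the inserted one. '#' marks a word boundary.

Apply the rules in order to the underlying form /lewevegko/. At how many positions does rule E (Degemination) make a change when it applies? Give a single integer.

1

A Syncope: [lewevegko] → [lwvgko]
B Progressive Voicing Assimilation: [lwvgko] → [lwvggo]
C Nasal Place Assimilation: no change — [lwvggo]
D Velar Fronting: no change — [lwvggo]
E Degemination: [lwvggo] → [lwvgo]
Rule E changed 1 position(s).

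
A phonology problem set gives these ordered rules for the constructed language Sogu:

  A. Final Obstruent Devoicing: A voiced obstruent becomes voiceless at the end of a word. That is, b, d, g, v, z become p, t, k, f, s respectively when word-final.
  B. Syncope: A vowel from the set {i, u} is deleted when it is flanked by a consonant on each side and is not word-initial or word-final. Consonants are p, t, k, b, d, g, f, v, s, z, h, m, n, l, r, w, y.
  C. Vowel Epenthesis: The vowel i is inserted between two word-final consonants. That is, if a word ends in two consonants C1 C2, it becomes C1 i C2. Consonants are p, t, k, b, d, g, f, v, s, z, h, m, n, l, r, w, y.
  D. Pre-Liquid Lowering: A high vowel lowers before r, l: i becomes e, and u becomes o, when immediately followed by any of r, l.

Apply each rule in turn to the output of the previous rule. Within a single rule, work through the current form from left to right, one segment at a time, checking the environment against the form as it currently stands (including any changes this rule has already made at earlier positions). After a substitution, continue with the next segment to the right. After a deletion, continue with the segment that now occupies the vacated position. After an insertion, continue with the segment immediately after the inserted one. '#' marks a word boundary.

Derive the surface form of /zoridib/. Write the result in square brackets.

A Final Obstruent Devoicing: [zoridib] → [zoridip]
B Syncope: [zoridip] → [zordp]
C Vowel Epenthesis: [zordp] → [zordip]
D Pre-Liquid Lowering: no change — [zordip]

[zordip]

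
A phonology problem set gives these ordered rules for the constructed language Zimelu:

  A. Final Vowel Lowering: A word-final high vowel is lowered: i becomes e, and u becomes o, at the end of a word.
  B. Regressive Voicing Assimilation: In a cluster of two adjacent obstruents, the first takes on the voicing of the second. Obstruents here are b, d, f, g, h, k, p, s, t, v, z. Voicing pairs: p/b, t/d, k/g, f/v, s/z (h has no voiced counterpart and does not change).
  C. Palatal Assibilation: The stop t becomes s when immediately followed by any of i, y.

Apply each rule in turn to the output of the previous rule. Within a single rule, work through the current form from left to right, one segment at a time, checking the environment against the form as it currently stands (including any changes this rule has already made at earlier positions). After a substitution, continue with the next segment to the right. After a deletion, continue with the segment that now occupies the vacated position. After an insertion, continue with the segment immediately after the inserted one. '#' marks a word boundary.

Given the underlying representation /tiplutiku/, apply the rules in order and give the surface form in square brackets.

[siplusiko]

A Final Vowel Lowering: [tiplutiku] → [tiplutiko]
B Regressive Voicing Assimilation: no change — [tiplutiko]
C Palatal Assibilation: [tiplutiko] → [siplusiko]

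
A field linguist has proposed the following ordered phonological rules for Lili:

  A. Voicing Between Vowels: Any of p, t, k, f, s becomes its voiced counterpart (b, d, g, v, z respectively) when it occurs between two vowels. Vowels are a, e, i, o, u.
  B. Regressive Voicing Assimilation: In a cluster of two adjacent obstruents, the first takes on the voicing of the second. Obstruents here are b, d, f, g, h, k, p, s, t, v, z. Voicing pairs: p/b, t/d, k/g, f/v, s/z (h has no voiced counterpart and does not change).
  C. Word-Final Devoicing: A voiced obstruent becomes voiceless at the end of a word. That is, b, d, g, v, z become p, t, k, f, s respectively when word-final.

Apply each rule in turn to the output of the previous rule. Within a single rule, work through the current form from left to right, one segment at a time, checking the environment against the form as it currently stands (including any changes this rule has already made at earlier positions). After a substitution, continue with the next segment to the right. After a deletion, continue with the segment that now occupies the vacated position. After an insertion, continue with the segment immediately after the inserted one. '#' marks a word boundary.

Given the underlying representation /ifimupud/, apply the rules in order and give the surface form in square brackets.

[ivimubut]

A Voicing Between Vowels: [ifimupud] → [ivimubud]
B Regressive Voicing Assimilation: no change — [ivimubud]
C Word-Final Devoicing: [ivimubud] → [ivimubut]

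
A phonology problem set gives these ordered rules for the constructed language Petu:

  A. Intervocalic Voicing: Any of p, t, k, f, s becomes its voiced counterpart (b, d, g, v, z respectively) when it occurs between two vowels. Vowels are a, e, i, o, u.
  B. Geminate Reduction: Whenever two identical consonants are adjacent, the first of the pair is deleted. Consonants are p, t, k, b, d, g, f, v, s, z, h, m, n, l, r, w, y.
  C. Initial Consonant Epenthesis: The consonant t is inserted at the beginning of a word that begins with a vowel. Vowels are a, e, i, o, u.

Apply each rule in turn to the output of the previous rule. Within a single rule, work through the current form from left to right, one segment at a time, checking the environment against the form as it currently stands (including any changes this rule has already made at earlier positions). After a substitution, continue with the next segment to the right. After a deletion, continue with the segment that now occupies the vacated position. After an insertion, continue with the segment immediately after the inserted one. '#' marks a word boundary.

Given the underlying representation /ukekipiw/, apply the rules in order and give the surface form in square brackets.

A Intervocalic Voicing: [ukekipiw] → [ugegibiw]
B Geminate Reduction: no change — [ugegibiw]
C Initial Consonant Epenthesis: [ugegibiw] → [tugegibiw]

[tugegibiw]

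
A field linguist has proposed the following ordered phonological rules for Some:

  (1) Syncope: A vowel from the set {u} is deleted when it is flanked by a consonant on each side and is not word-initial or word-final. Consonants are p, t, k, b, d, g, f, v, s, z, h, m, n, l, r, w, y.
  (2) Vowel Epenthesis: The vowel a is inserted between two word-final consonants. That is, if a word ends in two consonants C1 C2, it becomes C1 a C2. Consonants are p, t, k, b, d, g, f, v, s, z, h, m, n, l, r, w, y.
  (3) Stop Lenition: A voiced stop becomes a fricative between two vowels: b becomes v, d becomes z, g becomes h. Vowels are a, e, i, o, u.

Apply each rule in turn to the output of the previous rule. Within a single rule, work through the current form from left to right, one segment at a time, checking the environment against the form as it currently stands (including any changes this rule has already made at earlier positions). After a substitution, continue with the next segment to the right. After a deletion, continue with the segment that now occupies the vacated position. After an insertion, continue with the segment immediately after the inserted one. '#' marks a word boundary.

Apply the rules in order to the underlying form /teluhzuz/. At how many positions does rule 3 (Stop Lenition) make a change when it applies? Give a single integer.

(1) Syncope: [teluhzuz] → [telhzz]
(2) Vowel Epenthesis: [telhzz] → [telhzaz]
(3) Stop Lenition: no change — [telhzaz]
Rule 3 changed 0 position(s).

0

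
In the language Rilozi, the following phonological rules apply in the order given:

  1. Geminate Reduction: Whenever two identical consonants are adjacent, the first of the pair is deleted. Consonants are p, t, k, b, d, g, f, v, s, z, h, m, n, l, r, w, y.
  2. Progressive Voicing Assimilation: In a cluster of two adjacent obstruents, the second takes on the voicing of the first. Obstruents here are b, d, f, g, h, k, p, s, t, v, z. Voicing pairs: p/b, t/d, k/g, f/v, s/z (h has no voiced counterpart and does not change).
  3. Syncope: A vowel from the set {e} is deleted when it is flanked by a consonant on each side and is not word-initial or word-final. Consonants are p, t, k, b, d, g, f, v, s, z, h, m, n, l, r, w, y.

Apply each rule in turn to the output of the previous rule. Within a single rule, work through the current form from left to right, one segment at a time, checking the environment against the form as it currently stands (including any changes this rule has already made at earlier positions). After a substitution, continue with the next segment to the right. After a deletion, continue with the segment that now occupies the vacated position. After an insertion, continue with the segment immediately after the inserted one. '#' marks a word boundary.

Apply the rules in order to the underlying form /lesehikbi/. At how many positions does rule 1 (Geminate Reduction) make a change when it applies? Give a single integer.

1 Geminate Reduction: no change — [lesehikbi]
2 Progressive Voicing Assimilation: [lesehikbi] → [lesehikpi]
3 Syncope: [lesehikpi] → [lshikpi]
Rule 1 changed 0 position(s).

0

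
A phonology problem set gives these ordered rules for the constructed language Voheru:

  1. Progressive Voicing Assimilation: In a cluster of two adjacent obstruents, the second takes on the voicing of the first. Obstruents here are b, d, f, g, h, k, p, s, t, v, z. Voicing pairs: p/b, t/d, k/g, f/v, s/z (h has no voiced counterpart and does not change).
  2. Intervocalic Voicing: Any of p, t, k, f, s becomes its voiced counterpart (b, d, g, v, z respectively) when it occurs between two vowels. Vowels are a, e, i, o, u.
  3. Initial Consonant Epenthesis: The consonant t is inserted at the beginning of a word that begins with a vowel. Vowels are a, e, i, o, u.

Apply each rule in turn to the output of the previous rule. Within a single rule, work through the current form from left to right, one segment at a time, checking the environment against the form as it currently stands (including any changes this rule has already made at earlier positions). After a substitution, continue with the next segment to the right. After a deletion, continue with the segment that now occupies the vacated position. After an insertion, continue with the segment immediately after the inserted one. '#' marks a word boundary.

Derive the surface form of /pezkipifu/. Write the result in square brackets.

[pezgibivu]

1 Progressive Voicing Assimilation: [pezkipifu] → [pezgipifu]
2 Intervocalic Voicing: [pezgipifu] → [pezgibivu]
3 Initial Consonant Epenthesis: no change — [pezgibivu]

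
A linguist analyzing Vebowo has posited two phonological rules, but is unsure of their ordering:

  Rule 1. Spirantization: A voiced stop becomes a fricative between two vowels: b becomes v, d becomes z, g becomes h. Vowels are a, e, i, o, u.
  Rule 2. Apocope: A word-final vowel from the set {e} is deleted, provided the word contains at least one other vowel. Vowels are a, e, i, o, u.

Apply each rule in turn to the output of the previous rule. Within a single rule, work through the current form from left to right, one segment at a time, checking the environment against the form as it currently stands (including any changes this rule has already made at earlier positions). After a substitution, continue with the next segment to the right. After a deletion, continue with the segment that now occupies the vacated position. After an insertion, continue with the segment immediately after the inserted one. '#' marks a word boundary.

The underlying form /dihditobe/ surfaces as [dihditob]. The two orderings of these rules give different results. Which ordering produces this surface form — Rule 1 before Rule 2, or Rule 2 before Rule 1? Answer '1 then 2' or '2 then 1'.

Order 1 then 2:
  1 Spirantization: [dihditobe] → [dihditove]
  2 Apocope: [dihditove] → [dihditov]
  result: [dihditov]
Order 2 then 1:
  2 Apocope: [dihditobe] → [dihditob]
  1 Spirantization: no change — [dihditob]
  result: [dihditob]

2 then 1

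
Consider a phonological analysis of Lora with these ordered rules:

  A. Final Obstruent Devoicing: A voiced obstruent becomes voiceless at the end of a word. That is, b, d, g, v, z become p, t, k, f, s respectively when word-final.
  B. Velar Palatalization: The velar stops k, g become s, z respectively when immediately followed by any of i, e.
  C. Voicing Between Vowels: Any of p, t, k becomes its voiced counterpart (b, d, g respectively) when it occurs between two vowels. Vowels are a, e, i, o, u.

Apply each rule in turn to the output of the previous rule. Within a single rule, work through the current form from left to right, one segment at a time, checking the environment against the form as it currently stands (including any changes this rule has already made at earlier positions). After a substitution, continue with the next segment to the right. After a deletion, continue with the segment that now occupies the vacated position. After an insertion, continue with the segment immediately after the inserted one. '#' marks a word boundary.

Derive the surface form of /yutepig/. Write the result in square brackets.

A Final Obstruent Devoicing: [yutepig] → [yutepik]
B Velar Palatalization: no change — [yutepik]
C Voicing Between Vowels: [yutepik] → [yudebik]

[yudebik]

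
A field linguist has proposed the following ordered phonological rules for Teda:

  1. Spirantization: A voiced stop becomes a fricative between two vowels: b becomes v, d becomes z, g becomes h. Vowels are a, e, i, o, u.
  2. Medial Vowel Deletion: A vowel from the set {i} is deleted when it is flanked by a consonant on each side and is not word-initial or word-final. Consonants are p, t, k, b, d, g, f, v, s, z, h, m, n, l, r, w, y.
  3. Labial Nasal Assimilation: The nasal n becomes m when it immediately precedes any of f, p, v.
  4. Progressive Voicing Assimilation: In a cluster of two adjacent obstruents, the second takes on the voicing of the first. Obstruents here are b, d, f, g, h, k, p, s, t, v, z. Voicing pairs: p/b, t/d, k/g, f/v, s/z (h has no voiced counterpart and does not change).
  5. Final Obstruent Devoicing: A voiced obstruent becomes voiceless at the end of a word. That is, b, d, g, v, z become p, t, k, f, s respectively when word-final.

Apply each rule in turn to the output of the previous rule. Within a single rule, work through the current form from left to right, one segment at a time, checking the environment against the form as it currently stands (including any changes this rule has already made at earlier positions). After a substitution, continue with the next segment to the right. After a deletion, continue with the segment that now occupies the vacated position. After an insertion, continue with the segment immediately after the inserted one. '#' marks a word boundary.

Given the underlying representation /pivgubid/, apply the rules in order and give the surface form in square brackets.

1 Spirantization: [pivgubid] → [pivguvid]
2 Medial Vowel Deletion: [pivguvid] → [pvguvd]
3 Labial Nasal Assimilation: no change — [pvguvd]
4 Progressive Voicing Assimilation: [pvguvd] → [pfkuvd]
5 Final Obstruent Devoicing: [pfkuvd] → [pfkuvt]

[pfkuvt]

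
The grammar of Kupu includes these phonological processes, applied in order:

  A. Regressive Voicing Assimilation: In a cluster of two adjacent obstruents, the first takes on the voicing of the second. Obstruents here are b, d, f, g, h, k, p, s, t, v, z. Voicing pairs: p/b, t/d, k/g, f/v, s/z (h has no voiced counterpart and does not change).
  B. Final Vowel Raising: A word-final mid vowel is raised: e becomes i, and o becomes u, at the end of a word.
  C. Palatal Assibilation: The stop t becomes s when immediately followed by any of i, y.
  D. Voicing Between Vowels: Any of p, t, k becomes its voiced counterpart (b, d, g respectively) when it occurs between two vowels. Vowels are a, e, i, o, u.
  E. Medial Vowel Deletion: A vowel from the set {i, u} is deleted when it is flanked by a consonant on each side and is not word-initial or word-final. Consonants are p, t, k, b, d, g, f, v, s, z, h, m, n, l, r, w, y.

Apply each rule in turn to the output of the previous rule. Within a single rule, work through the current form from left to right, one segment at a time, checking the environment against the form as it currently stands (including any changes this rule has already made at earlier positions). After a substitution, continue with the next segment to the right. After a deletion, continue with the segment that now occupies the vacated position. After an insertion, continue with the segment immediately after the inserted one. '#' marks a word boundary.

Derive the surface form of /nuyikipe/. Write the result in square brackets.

A Regressive Voicing Assimilation: no change — [nuyikipe]
B Final Vowel Raising: [nuyikipe] → [nuyikipi]
C Palatal Assibilation: no change — [nuyikipi]
D Voicing Between Vowels: [nuyikipi] → [nuyigibi]
E Medial Vowel Deletion: [nuyigibi] → [nygbi]

[nygbi]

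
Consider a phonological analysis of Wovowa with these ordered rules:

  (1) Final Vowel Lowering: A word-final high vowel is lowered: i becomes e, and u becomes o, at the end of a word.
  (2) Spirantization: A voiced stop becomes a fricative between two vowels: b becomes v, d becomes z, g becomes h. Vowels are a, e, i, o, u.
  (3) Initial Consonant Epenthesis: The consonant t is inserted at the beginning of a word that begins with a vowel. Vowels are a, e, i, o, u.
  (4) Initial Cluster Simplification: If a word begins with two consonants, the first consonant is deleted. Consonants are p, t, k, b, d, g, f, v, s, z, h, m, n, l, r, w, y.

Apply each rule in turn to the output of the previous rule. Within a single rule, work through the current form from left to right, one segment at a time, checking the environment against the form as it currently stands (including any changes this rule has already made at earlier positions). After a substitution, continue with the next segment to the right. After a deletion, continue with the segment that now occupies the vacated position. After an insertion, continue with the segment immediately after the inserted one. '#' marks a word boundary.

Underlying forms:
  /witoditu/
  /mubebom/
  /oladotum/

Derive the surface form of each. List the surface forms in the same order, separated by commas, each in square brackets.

/witoditu/:
  (1) Final Vowel Lowering: [witoditu] → [witodito]
  (2) Spirantization: [witodito] → [witozito]
  (3) Initial Consonant Epenthesis: no change — [witozito]
  (4) Initial Cluster Simplification: no change — [witozito]
/mubebom/:
  (1) Final Vowel Lowering: no change — [mubebom]
  (2) Spirantization: [mubebom] → [muvevom]
  (3) Initial Consonant Epenthesis: no change — [muvevom]
  (4) Initial Cluster Simplification: no change — [muvevom]
/oladotum/:
  (1) Final Vowel Lowering: no change — [oladotum]
  (2) Spirantization: [oladotum] → [olazotum]
  (3) Initial Consonant Epenthesis: [olazotum] → [tolazotum]
  (4) Initial Cluster Simplification: no change — [tolazotum]

[witozito], [muvevom], [tolazotum]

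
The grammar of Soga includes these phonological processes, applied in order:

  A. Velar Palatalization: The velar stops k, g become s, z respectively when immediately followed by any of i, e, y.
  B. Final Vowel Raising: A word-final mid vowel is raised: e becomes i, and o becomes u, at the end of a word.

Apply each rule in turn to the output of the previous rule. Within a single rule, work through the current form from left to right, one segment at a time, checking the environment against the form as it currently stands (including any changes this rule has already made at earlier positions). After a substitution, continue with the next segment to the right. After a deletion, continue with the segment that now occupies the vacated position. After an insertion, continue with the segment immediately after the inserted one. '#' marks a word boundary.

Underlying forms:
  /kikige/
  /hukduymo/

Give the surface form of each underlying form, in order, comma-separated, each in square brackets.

/kikige/:
  A Velar Palatalization: [kikige] → [sisize]
  B Final Vowel Raising: [sisize] → [sisizi]
/hukduymo/:
  A Velar Palatalization: no change — [hukduymo]
  B Final Vowel Raising: [hukduymo] → [hukduymu]

[sisizi], [hukduymu]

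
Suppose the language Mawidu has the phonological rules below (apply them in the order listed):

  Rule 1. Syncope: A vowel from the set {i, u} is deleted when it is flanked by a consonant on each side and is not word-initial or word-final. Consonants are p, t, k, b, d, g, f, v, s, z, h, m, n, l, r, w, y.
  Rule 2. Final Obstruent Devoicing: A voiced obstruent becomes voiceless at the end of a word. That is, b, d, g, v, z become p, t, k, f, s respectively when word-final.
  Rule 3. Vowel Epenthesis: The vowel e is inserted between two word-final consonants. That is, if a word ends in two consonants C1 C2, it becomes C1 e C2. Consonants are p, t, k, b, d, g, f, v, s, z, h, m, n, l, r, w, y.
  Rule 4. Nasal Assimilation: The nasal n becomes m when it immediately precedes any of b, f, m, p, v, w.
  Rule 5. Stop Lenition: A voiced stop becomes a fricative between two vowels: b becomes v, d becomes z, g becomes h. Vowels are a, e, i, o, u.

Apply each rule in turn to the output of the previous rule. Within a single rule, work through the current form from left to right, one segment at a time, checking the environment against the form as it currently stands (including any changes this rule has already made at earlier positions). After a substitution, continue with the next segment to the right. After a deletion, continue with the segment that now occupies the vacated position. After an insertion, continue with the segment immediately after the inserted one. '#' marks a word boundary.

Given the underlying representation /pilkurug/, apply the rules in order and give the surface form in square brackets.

Rule 1 Syncope: [pilkurug] → [plkrg]
Rule 2 Final Obstruent Devoicing: [plkrg] → [plkrk]
Rule 3 Vowel Epenthesis: [plkrk] → [plkrek]
Rule 4 Nasal Assimilation: no change — [plkrek]
Rule 5 Stop Lenition: no change — [plkrek]

[plkrek]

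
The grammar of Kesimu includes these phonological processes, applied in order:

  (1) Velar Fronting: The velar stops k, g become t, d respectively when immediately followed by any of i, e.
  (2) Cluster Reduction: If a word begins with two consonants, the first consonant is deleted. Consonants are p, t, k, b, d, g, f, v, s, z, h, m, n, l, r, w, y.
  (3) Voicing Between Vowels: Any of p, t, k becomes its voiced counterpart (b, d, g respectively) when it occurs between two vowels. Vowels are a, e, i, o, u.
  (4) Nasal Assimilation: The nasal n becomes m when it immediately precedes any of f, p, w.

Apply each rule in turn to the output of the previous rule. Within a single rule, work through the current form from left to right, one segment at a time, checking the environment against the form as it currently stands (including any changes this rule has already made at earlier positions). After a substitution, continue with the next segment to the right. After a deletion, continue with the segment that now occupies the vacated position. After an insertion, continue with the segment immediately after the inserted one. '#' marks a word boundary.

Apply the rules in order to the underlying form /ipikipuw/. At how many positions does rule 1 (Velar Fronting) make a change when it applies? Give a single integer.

(1) Velar Fronting: [ipikipuw] → [ipitipuw]
(2) Cluster Reduction: no change — [ipitipuw]
(3) Voicing Between Vowels: [ipitipuw] → [ibidibuw]
(4) Nasal Assimilation: no change — [ibidibuw]
Rule 1 changed 1 position(s).

1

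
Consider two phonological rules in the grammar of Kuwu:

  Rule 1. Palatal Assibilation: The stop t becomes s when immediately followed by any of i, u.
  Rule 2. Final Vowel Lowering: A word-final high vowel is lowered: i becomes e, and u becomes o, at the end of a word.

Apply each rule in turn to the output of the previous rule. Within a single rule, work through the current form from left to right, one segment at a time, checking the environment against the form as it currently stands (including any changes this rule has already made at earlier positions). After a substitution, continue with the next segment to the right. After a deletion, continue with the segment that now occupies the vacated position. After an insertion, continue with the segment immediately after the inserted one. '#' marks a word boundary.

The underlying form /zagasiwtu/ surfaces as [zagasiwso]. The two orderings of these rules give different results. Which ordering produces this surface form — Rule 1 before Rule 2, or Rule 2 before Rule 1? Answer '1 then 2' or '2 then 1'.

Order 1 then 2:
  1 Palatal Assibilation: [zagasiwtu] → [zagasiwsu]
  2 Final Vowel Lowering: [zagasiwsu] → [zagasiwso]
  result: [zagasiwso]
Order 2 then 1:
  2 Final Vowel Lowering: [zagasiwtu] → [zagasiwto]
  1 Palatal Assibilation: no change — [zagasiwto]
  result: [zagasiwto]

1 then 2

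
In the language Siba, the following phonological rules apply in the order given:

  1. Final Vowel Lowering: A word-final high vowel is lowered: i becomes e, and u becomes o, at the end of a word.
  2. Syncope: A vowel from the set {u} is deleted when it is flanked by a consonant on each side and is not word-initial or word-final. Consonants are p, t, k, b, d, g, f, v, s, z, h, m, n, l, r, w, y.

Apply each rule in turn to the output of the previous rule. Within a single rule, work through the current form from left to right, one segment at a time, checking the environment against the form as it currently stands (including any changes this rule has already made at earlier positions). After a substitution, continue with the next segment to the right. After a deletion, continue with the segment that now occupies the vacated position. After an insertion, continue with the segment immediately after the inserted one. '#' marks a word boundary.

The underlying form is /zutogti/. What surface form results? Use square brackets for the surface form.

[ztogte]

1 Final Vowel Lowering: [zutogti] → [zutogte]
2 Syncope: [zutogte] → [ztogte]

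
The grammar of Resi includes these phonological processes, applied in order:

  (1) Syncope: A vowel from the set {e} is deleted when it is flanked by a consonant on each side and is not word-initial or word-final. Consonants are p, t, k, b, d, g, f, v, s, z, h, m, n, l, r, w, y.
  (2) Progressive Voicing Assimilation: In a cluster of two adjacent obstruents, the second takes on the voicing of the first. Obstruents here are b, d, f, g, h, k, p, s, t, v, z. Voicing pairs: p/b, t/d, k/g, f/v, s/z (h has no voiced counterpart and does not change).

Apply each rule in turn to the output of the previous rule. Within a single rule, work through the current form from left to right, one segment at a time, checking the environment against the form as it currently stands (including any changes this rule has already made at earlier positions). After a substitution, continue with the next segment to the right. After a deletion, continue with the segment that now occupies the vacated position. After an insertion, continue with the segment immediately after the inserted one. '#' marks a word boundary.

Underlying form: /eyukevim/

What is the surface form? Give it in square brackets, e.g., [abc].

(1) Syncope: [eyukevim] → [eyukvim]
(2) Progressive Voicing Assimilation: [eyukvim] → [eyukfim]

[eyukfim]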